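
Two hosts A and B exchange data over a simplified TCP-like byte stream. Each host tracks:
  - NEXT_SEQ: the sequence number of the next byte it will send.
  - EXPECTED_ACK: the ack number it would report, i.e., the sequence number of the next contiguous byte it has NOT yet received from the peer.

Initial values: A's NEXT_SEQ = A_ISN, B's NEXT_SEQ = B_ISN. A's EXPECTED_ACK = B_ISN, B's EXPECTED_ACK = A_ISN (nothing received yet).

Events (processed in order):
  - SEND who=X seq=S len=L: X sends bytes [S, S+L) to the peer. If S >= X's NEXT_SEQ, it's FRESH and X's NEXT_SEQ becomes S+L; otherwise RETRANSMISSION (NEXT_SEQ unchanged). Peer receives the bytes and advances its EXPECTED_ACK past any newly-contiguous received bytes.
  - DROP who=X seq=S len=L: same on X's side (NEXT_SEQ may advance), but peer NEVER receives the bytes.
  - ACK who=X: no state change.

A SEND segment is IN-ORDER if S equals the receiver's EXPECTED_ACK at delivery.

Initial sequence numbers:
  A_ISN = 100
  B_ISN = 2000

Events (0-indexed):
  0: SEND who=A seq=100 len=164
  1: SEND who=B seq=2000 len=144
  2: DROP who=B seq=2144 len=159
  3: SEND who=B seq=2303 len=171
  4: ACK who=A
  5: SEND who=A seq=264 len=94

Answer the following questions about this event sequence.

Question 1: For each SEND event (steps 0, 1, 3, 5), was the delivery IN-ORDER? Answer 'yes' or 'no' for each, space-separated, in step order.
Answer: yes yes no yes

Derivation:
Step 0: SEND seq=100 -> in-order
Step 1: SEND seq=2000 -> in-order
Step 3: SEND seq=2303 -> out-of-order
Step 5: SEND seq=264 -> in-order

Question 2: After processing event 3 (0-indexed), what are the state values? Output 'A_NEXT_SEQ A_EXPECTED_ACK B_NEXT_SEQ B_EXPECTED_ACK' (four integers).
After event 0: A_seq=264 A_ack=2000 B_seq=2000 B_ack=264
After event 1: A_seq=264 A_ack=2144 B_seq=2144 B_ack=264
After event 2: A_seq=264 A_ack=2144 B_seq=2303 B_ack=264
After event 3: A_seq=264 A_ack=2144 B_seq=2474 B_ack=264

264 2144 2474 264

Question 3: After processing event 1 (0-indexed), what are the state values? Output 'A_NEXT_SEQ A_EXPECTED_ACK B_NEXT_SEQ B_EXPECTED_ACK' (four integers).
After event 0: A_seq=264 A_ack=2000 B_seq=2000 B_ack=264
After event 1: A_seq=264 A_ack=2144 B_seq=2144 B_ack=264

264 2144 2144 264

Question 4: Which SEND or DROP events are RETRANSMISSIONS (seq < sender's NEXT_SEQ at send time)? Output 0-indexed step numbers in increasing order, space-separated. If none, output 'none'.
Step 0: SEND seq=100 -> fresh
Step 1: SEND seq=2000 -> fresh
Step 2: DROP seq=2144 -> fresh
Step 3: SEND seq=2303 -> fresh
Step 5: SEND seq=264 -> fresh

Answer: none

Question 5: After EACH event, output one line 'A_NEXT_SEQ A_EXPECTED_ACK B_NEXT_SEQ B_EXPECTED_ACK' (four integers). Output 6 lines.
264 2000 2000 264
264 2144 2144 264
264 2144 2303 264
264 2144 2474 264
264 2144 2474 264
358 2144 2474 358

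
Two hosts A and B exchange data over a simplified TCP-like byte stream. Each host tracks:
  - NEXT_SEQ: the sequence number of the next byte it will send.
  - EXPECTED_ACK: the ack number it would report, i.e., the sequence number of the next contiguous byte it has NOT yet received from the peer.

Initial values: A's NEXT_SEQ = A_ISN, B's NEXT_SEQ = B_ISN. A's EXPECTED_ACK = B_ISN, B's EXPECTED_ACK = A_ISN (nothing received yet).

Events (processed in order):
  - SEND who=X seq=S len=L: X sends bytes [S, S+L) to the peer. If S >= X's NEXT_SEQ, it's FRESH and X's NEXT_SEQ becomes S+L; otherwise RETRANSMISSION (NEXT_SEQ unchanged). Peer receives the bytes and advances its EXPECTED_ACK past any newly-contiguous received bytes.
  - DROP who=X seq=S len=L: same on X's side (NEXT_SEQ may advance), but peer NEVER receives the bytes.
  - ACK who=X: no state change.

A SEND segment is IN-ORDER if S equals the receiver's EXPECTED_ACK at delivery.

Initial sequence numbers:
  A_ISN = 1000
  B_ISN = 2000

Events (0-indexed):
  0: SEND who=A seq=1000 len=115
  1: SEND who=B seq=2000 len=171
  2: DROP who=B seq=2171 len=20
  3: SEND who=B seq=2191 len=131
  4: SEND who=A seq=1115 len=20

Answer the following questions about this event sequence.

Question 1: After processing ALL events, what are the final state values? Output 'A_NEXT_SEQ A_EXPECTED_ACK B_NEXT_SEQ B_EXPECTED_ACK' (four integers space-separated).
After event 0: A_seq=1115 A_ack=2000 B_seq=2000 B_ack=1115
After event 1: A_seq=1115 A_ack=2171 B_seq=2171 B_ack=1115
After event 2: A_seq=1115 A_ack=2171 B_seq=2191 B_ack=1115
After event 3: A_seq=1115 A_ack=2171 B_seq=2322 B_ack=1115
After event 4: A_seq=1135 A_ack=2171 B_seq=2322 B_ack=1135

Answer: 1135 2171 2322 1135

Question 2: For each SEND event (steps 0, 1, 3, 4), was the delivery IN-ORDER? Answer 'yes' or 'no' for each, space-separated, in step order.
Answer: yes yes no yes

Derivation:
Step 0: SEND seq=1000 -> in-order
Step 1: SEND seq=2000 -> in-order
Step 3: SEND seq=2191 -> out-of-order
Step 4: SEND seq=1115 -> in-order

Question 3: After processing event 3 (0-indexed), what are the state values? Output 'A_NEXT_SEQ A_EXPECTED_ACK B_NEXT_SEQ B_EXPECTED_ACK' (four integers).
After event 0: A_seq=1115 A_ack=2000 B_seq=2000 B_ack=1115
After event 1: A_seq=1115 A_ack=2171 B_seq=2171 B_ack=1115
After event 2: A_seq=1115 A_ack=2171 B_seq=2191 B_ack=1115
After event 3: A_seq=1115 A_ack=2171 B_seq=2322 B_ack=1115

1115 2171 2322 1115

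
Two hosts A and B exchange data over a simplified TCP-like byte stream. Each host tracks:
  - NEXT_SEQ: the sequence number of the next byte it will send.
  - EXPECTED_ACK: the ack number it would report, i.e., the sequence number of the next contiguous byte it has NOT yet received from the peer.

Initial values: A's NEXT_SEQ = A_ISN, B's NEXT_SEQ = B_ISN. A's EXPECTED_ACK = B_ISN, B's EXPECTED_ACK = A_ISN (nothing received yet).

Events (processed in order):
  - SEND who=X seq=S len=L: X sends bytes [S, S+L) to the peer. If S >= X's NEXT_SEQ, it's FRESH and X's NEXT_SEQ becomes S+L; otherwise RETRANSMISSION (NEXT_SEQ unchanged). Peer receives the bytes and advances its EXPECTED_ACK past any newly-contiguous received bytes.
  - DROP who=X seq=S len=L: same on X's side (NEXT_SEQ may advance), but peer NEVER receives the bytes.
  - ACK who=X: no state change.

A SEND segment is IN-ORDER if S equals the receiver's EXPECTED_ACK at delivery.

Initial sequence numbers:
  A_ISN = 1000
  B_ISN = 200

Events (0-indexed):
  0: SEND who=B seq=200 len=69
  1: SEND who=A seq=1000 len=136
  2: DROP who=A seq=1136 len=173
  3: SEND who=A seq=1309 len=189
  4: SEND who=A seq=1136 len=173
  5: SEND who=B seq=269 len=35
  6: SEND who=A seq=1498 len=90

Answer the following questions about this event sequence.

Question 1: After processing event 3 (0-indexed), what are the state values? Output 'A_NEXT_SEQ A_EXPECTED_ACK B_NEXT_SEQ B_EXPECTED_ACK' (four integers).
After event 0: A_seq=1000 A_ack=269 B_seq=269 B_ack=1000
After event 1: A_seq=1136 A_ack=269 B_seq=269 B_ack=1136
After event 2: A_seq=1309 A_ack=269 B_seq=269 B_ack=1136
After event 3: A_seq=1498 A_ack=269 B_seq=269 B_ack=1136

1498 269 269 1136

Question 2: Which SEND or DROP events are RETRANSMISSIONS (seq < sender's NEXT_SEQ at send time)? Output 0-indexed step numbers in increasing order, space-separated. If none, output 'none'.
Answer: 4

Derivation:
Step 0: SEND seq=200 -> fresh
Step 1: SEND seq=1000 -> fresh
Step 2: DROP seq=1136 -> fresh
Step 3: SEND seq=1309 -> fresh
Step 4: SEND seq=1136 -> retransmit
Step 5: SEND seq=269 -> fresh
Step 6: SEND seq=1498 -> fresh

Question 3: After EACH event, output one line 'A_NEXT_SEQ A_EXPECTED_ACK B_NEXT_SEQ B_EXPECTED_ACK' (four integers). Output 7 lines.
1000 269 269 1000
1136 269 269 1136
1309 269 269 1136
1498 269 269 1136
1498 269 269 1498
1498 304 304 1498
1588 304 304 1588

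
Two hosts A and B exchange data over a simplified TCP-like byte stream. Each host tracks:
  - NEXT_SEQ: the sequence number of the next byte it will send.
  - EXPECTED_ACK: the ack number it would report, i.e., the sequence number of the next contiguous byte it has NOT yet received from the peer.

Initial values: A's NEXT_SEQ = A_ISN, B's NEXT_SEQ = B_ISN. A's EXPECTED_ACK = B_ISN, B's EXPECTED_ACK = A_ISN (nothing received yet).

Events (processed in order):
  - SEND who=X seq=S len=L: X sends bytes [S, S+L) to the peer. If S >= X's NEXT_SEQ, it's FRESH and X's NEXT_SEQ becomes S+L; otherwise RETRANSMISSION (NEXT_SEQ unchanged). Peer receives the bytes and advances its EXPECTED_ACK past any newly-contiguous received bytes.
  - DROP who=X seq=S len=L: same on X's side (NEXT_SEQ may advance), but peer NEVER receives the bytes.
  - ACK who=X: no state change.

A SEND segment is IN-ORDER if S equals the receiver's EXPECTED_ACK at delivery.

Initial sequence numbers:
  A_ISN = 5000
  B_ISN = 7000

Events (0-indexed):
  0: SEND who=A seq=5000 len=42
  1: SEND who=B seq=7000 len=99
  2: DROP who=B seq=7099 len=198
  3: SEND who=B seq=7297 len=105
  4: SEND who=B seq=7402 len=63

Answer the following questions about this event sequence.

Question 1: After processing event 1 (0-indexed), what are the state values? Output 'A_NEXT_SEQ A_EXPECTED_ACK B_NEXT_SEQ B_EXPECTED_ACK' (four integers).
After event 0: A_seq=5042 A_ack=7000 B_seq=7000 B_ack=5042
After event 1: A_seq=5042 A_ack=7099 B_seq=7099 B_ack=5042

5042 7099 7099 5042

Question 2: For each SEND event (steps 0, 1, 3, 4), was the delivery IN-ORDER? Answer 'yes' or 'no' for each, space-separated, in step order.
Step 0: SEND seq=5000 -> in-order
Step 1: SEND seq=7000 -> in-order
Step 3: SEND seq=7297 -> out-of-order
Step 4: SEND seq=7402 -> out-of-order

Answer: yes yes no no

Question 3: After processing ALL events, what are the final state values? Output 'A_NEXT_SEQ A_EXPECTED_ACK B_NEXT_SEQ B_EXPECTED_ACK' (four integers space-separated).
After event 0: A_seq=5042 A_ack=7000 B_seq=7000 B_ack=5042
After event 1: A_seq=5042 A_ack=7099 B_seq=7099 B_ack=5042
After event 2: A_seq=5042 A_ack=7099 B_seq=7297 B_ack=5042
After event 3: A_seq=5042 A_ack=7099 B_seq=7402 B_ack=5042
After event 4: A_seq=5042 A_ack=7099 B_seq=7465 B_ack=5042

Answer: 5042 7099 7465 5042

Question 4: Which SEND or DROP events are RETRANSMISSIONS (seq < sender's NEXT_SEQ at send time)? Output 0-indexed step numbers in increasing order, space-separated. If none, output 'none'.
Answer: none

Derivation:
Step 0: SEND seq=5000 -> fresh
Step 1: SEND seq=7000 -> fresh
Step 2: DROP seq=7099 -> fresh
Step 3: SEND seq=7297 -> fresh
Step 4: SEND seq=7402 -> fresh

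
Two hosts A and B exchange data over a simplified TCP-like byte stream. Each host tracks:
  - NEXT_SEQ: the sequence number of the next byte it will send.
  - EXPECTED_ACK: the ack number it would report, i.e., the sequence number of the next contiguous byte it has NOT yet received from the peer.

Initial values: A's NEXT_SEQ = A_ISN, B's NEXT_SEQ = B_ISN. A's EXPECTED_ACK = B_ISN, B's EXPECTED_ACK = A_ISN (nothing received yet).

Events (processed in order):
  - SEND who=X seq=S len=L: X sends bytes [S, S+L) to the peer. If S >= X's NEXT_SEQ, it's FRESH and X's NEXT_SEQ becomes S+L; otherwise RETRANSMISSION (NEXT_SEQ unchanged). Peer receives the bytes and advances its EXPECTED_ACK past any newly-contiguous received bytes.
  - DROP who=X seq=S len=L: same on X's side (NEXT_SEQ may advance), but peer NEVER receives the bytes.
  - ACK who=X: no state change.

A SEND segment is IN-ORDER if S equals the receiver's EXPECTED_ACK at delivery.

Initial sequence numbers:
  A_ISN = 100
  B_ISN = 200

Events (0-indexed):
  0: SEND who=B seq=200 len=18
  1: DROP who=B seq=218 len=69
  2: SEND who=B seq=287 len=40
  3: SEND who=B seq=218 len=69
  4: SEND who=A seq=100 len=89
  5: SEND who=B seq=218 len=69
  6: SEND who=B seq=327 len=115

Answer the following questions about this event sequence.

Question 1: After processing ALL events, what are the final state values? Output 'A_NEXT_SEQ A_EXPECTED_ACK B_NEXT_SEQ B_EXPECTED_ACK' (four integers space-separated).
Answer: 189 442 442 189

Derivation:
After event 0: A_seq=100 A_ack=218 B_seq=218 B_ack=100
After event 1: A_seq=100 A_ack=218 B_seq=287 B_ack=100
After event 2: A_seq=100 A_ack=218 B_seq=327 B_ack=100
After event 3: A_seq=100 A_ack=327 B_seq=327 B_ack=100
After event 4: A_seq=189 A_ack=327 B_seq=327 B_ack=189
After event 5: A_seq=189 A_ack=327 B_seq=327 B_ack=189
After event 6: A_seq=189 A_ack=442 B_seq=442 B_ack=189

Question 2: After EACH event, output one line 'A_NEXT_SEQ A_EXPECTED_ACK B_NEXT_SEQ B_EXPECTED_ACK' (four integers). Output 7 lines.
100 218 218 100
100 218 287 100
100 218 327 100
100 327 327 100
189 327 327 189
189 327 327 189
189 442 442 189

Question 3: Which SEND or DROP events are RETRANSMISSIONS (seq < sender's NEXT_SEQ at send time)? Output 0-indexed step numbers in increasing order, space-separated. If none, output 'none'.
Answer: 3 5

Derivation:
Step 0: SEND seq=200 -> fresh
Step 1: DROP seq=218 -> fresh
Step 2: SEND seq=287 -> fresh
Step 3: SEND seq=218 -> retransmit
Step 4: SEND seq=100 -> fresh
Step 5: SEND seq=218 -> retransmit
Step 6: SEND seq=327 -> fresh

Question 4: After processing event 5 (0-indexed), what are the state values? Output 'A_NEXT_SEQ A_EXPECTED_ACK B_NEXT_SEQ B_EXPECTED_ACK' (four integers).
After event 0: A_seq=100 A_ack=218 B_seq=218 B_ack=100
After event 1: A_seq=100 A_ack=218 B_seq=287 B_ack=100
After event 2: A_seq=100 A_ack=218 B_seq=327 B_ack=100
After event 3: A_seq=100 A_ack=327 B_seq=327 B_ack=100
After event 4: A_seq=189 A_ack=327 B_seq=327 B_ack=189
After event 5: A_seq=189 A_ack=327 B_seq=327 B_ack=189

189 327 327 189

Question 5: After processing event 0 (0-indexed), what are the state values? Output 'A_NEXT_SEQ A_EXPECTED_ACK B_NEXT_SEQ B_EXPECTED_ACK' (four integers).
After event 0: A_seq=100 A_ack=218 B_seq=218 B_ack=100

100 218 218 100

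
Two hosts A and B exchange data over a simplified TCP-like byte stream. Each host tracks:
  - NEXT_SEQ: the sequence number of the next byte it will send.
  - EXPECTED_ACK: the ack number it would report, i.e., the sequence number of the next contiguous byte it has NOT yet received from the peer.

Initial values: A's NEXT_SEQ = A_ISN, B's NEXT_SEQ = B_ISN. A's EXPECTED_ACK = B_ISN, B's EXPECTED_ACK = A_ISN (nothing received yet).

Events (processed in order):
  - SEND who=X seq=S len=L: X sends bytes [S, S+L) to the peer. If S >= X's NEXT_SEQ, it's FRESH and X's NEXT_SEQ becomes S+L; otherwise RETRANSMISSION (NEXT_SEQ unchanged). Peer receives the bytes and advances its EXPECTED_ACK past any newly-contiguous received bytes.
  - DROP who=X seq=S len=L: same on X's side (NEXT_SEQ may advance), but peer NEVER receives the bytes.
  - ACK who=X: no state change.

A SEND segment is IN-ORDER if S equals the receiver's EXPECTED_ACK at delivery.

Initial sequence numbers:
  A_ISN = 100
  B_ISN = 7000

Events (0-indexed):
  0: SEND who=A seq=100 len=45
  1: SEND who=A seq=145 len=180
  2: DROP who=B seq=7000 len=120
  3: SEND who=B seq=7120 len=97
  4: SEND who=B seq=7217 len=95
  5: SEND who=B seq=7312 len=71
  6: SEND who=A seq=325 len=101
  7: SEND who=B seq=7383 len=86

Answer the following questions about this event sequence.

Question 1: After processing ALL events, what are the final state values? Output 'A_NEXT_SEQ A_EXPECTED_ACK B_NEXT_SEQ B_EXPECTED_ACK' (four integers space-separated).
Answer: 426 7000 7469 426

Derivation:
After event 0: A_seq=145 A_ack=7000 B_seq=7000 B_ack=145
After event 1: A_seq=325 A_ack=7000 B_seq=7000 B_ack=325
After event 2: A_seq=325 A_ack=7000 B_seq=7120 B_ack=325
After event 3: A_seq=325 A_ack=7000 B_seq=7217 B_ack=325
After event 4: A_seq=325 A_ack=7000 B_seq=7312 B_ack=325
After event 5: A_seq=325 A_ack=7000 B_seq=7383 B_ack=325
After event 6: A_seq=426 A_ack=7000 B_seq=7383 B_ack=426
After event 7: A_seq=426 A_ack=7000 B_seq=7469 B_ack=426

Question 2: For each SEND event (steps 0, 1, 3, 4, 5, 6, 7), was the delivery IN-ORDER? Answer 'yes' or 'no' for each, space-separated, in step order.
Answer: yes yes no no no yes no

Derivation:
Step 0: SEND seq=100 -> in-order
Step 1: SEND seq=145 -> in-order
Step 3: SEND seq=7120 -> out-of-order
Step 4: SEND seq=7217 -> out-of-order
Step 5: SEND seq=7312 -> out-of-order
Step 6: SEND seq=325 -> in-order
Step 7: SEND seq=7383 -> out-of-order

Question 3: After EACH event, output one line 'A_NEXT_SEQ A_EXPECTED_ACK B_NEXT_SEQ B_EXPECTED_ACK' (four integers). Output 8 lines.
145 7000 7000 145
325 7000 7000 325
325 7000 7120 325
325 7000 7217 325
325 7000 7312 325
325 7000 7383 325
426 7000 7383 426
426 7000 7469 426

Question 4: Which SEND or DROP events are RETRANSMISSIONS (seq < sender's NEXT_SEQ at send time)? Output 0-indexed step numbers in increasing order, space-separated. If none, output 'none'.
Step 0: SEND seq=100 -> fresh
Step 1: SEND seq=145 -> fresh
Step 2: DROP seq=7000 -> fresh
Step 3: SEND seq=7120 -> fresh
Step 4: SEND seq=7217 -> fresh
Step 5: SEND seq=7312 -> fresh
Step 6: SEND seq=325 -> fresh
Step 7: SEND seq=7383 -> fresh

Answer: none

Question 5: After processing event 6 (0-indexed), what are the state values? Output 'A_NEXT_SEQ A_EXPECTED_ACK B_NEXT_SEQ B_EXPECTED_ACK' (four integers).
After event 0: A_seq=145 A_ack=7000 B_seq=7000 B_ack=145
After event 1: A_seq=325 A_ack=7000 B_seq=7000 B_ack=325
After event 2: A_seq=325 A_ack=7000 B_seq=7120 B_ack=325
After event 3: A_seq=325 A_ack=7000 B_seq=7217 B_ack=325
After event 4: A_seq=325 A_ack=7000 B_seq=7312 B_ack=325
After event 5: A_seq=325 A_ack=7000 B_seq=7383 B_ack=325
After event 6: A_seq=426 A_ack=7000 B_seq=7383 B_ack=426

426 7000 7383 426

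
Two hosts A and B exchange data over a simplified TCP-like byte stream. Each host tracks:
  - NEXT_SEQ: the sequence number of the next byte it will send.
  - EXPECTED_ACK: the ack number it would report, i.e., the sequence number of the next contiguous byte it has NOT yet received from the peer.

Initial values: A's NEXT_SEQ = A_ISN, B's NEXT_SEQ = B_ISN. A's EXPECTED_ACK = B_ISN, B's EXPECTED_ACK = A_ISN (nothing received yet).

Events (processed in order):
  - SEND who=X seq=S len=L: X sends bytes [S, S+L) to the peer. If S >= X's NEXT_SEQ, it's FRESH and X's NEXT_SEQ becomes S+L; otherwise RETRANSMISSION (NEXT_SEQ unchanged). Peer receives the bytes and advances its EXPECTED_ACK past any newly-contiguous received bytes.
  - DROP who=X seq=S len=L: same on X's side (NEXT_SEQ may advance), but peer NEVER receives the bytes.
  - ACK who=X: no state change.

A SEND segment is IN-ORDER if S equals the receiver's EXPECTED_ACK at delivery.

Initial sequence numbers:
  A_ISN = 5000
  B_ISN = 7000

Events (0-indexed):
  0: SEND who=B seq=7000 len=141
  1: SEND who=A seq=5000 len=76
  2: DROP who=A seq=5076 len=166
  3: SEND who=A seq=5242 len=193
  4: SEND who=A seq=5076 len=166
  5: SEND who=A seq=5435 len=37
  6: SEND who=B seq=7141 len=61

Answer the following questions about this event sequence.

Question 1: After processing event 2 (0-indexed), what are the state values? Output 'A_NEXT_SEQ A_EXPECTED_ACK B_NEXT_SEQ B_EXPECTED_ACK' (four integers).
After event 0: A_seq=5000 A_ack=7141 B_seq=7141 B_ack=5000
After event 1: A_seq=5076 A_ack=7141 B_seq=7141 B_ack=5076
After event 2: A_seq=5242 A_ack=7141 B_seq=7141 B_ack=5076

5242 7141 7141 5076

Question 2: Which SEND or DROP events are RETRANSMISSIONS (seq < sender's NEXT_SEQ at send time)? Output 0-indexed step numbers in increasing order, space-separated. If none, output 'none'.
Step 0: SEND seq=7000 -> fresh
Step 1: SEND seq=5000 -> fresh
Step 2: DROP seq=5076 -> fresh
Step 3: SEND seq=5242 -> fresh
Step 4: SEND seq=5076 -> retransmit
Step 5: SEND seq=5435 -> fresh
Step 6: SEND seq=7141 -> fresh

Answer: 4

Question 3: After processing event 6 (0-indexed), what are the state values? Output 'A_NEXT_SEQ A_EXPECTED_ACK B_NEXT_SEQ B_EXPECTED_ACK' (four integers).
After event 0: A_seq=5000 A_ack=7141 B_seq=7141 B_ack=5000
After event 1: A_seq=5076 A_ack=7141 B_seq=7141 B_ack=5076
After event 2: A_seq=5242 A_ack=7141 B_seq=7141 B_ack=5076
After event 3: A_seq=5435 A_ack=7141 B_seq=7141 B_ack=5076
After event 4: A_seq=5435 A_ack=7141 B_seq=7141 B_ack=5435
After event 5: A_seq=5472 A_ack=7141 B_seq=7141 B_ack=5472
After event 6: A_seq=5472 A_ack=7202 B_seq=7202 B_ack=5472

5472 7202 7202 5472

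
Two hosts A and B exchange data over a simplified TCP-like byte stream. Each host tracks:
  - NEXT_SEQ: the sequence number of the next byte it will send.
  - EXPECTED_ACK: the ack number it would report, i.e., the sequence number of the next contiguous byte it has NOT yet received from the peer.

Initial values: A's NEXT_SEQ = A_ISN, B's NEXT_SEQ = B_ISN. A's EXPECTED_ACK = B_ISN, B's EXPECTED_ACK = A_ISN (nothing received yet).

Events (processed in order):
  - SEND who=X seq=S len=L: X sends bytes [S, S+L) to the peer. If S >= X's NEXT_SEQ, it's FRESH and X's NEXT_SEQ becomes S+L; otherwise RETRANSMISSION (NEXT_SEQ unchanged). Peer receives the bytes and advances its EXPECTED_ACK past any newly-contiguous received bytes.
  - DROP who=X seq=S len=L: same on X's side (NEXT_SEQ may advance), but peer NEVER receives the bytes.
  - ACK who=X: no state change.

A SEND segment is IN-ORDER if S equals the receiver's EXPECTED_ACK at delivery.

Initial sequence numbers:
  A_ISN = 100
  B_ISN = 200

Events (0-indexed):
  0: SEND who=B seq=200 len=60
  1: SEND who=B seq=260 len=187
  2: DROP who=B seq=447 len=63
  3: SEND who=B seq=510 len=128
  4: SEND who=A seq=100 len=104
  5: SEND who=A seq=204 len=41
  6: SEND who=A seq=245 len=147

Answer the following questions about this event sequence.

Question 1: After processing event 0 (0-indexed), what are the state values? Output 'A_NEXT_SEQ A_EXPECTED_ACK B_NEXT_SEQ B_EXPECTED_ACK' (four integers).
After event 0: A_seq=100 A_ack=260 B_seq=260 B_ack=100

100 260 260 100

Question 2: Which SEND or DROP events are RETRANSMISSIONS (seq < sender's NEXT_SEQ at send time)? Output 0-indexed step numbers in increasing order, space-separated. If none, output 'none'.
Answer: none

Derivation:
Step 0: SEND seq=200 -> fresh
Step 1: SEND seq=260 -> fresh
Step 2: DROP seq=447 -> fresh
Step 3: SEND seq=510 -> fresh
Step 4: SEND seq=100 -> fresh
Step 5: SEND seq=204 -> fresh
Step 6: SEND seq=245 -> fresh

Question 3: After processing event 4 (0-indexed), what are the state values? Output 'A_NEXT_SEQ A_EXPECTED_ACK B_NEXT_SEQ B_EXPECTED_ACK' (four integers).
After event 0: A_seq=100 A_ack=260 B_seq=260 B_ack=100
After event 1: A_seq=100 A_ack=447 B_seq=447 B_ack=100
After event 2: A_seq=100 A_ack=447 B_seq=510 B_ack=100
After event 3: A_seq=100 A_ack=447 B_seq=638 B_ack=100
After event 4: A_seq=204 A_ack=447 B_seq=638 B_ack=204

204 447 638 204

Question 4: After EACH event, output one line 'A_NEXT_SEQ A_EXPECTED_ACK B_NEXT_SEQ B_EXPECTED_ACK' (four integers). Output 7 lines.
100 260 260 100
100 447 447 100
100 447 510 100
100 447 638 100
204 447 638 204
245 447 638 245
392 447 638 392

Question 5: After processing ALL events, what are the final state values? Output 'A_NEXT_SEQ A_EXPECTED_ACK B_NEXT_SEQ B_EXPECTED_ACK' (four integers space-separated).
Answer: 392 447 638 392

Derivation:
After event 0: A_seq=100 A_ack=260 B_seq=260 B_ack=100
After event 1: A_seq=100 A_ack=447 B_seq=447 B_ack=100
After event 2: A_seq=100 A_ack=447 B_seq=510 B_ack=100
After event 3: A_seq=100 A_ack=447 B_seq=638 B_ack=100
After event 4: A_seq=204 A_ack=447 B_seq=638 B_ack=204
After event 5: A_seq=245 A_ack=447 B_seq=638 B_ack=245
After event 6: A_seq=392 A_ack=447 B_seq=638 B_ack=392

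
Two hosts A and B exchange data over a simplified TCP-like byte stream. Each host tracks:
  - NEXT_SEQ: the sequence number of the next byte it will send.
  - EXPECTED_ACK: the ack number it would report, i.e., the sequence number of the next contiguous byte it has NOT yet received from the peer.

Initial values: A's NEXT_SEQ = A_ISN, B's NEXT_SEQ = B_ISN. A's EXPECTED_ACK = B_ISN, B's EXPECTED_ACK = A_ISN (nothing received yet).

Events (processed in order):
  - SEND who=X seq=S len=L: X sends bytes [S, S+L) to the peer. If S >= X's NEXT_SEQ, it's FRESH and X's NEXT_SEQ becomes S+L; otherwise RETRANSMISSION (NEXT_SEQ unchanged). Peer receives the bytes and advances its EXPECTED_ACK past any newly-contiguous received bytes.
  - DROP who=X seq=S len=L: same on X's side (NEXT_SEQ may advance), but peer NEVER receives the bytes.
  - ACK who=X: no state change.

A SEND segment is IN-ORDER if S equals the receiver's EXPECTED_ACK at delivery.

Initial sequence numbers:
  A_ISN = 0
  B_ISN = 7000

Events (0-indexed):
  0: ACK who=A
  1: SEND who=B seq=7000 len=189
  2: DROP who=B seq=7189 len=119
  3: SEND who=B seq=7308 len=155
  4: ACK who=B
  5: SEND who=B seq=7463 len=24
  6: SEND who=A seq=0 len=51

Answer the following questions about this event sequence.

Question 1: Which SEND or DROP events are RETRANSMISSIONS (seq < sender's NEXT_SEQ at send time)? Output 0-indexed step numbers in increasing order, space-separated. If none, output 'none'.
Answer: none

Derivation:
Step 1: SEND seq=7000 -> fresh
Step 2: DROP seq=7189 -> fresh
Step 3: SEND seq=7308 -> fresh
Step 5: SEND seq=7463 -> fresh
Step 6: SEND seq=0 -> fresh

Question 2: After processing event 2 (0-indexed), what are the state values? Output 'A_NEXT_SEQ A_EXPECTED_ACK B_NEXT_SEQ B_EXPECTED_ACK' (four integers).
After event 0: A_seq=0 A_ack=7000 B_seq=7000 B_ack=0
After event 1: A_seq=0 A_ack=7189 B_seq=7189 B_ack=0
After event 2: A_seq=0 A_ack=7189 B_seq=7308 B_ack=0

0 7189 7308 0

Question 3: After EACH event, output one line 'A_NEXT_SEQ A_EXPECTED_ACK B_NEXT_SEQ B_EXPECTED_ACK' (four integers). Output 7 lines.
0 7000 7000 0
0 7189 7189 0
0 7189 7308 0
0 7189 7463 0
0 7189 7463 0
0 7189 7487 0
51 7189 7487 51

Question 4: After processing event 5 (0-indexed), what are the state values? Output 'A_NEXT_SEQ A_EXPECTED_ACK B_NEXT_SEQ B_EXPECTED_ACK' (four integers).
After event 0: A_seq=0 A_ack=7000 B_seq=7000 B_ack=0
After event 1: A_seq=0 A_ack=7189 B_seq=7189 B_ack=0
After event 2: A_seq=0 A_ack=7189 B_seq=7308 B_ack=0
After event 3: A_seq=0 A_ack=7189 B_seq=7463 B_ack=0
After event 4: A_seq=0 A_ack=7189 B_seq=7463 B_ack=0
After event 5: A_seq=0 A_ack=7189 B_seq=7487 B_ack=0

0 7189 7487 0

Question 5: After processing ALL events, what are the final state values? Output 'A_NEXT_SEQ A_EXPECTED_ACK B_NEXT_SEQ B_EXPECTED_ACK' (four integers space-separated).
Answer: 51 7189 7487 51

Derivation:
After event 0: A_seq=0 A_ack=7000 B_seq=7000 B_ack=0
After event 1: A_seq=0 A_ack=7189 B_seq=7189 B_ack=0
After event 2: A_seq=0 A_ack=7189 B_seq=7308 B_ack=0
After event 3: A_seq=0 A_ack=7189 B_seq=7463 B_ack=0
After event 4: A_seq=0 A_ack=7189 B_seq=7463 B_ack=0
After event 5: A_seq=0 A_ack=7189 B_seq=7487 B_ack=0
After event 6: A_seq=51 A_ack=7189 B_seq=7487 B_ack=51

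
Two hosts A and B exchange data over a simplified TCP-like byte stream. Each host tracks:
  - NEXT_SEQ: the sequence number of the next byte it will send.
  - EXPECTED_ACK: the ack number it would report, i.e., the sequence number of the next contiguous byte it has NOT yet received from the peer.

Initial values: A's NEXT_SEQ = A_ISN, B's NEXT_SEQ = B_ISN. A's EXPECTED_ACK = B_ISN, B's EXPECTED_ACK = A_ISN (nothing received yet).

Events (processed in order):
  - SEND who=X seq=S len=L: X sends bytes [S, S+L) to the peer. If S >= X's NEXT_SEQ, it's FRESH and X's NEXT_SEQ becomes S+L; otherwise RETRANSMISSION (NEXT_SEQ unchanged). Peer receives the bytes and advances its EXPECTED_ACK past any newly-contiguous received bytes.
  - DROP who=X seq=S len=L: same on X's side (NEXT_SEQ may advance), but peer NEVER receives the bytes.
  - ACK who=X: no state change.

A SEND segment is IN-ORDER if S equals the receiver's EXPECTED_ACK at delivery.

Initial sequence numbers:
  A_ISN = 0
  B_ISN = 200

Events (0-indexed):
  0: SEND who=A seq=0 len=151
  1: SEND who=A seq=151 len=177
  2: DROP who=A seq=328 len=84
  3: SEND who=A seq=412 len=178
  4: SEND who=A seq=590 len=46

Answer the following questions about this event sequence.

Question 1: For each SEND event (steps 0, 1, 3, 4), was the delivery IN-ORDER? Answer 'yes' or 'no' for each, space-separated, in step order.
Answer: yes yes no no

Derivation:
Step 0: SEND seq=0 -> in-order
Step 1: SEND seq=151 -> in-order
Step 3: SEND seq=412 -> out-of-order
Step 4: SEND seq=590 -> out-of-order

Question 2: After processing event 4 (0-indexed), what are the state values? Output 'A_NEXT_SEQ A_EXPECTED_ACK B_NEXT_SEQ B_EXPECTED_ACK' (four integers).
After event 0: A_seq=151 A_ack=200 B_seq=200 B_ack=151
After event 1: A_seq=328 A_ack=200 B_seq=200 B_ack=328
After event 2: A_seq=412 A_ack=200 B_seq=200 B_ack=328
After event 3: A_seq=590 A_ack=200 B_seq=200 B_ack=328
After event 4: A_seq=636 A_ack=200 B_seq=200 B_ack=328

636 200 200 328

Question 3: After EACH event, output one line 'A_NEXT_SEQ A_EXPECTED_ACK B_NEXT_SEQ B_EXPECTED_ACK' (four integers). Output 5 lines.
151 200 200 151
328 200 200 328
412 200 200 328
590 200 200 328
636 200 200 328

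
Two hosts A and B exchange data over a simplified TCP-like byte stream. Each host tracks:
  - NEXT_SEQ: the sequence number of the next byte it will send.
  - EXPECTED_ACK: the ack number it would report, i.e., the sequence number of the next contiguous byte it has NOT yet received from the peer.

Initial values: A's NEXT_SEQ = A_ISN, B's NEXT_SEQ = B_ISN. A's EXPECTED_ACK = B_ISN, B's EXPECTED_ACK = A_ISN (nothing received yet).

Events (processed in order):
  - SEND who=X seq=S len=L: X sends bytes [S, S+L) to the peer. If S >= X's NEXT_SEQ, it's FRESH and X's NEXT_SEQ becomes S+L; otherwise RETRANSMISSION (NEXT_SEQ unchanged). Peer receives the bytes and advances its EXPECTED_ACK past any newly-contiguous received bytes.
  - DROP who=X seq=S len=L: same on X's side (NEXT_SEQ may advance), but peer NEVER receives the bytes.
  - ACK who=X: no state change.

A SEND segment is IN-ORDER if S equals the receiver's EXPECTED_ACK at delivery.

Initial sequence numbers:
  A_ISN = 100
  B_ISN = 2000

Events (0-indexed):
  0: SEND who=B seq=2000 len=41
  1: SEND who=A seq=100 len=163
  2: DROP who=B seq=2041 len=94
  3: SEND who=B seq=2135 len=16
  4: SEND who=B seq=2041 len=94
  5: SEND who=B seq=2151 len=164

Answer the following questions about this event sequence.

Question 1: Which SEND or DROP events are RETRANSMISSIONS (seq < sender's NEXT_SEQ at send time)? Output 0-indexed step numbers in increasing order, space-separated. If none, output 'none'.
Answer: 4

Derivation:
Step 0: SEND seq=2000 -> fresh
Step 1: SEND seq=100 -> fresh
Step 2: DROP seq=2041 -> fresh
Step 3: SEND seq=2135 -> fresh
Step 4: SEND seq=2041 -> retransmit
Step 5: SEND seq=2151 -> fresh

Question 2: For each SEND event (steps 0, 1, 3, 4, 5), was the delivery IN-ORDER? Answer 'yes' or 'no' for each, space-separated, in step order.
Answer: yes yes no yes yes

Derivation:
Step 0: SEND seq=2000 -> in-order
Step 1: SEND seq=100 -> in-order
Step 3: SEND seq=2135 -> out-of-order
Step 4: SEND seq=2041 -> in-order
Step 5: SEND seq=2151 -> in-order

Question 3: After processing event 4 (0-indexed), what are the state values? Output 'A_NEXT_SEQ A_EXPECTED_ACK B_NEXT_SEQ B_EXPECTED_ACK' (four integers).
After event 0: A_seq=100 A_ack=2041 B_seq=2041 B_ack=100
After event 1: A_seq=263 A_ack=2041 B_seq=2041 B_ack=263
After event 2: A_seq=263 A_ack=2041 B_seq=2135 B_ack=263
After event 3: A_seq=263 A_ack=2041 B_seq=2151 B_ack=263
After event 4: A_seq=263 A_ack=2151 B_seq=2151 B_ack=263

263 2151 2151 263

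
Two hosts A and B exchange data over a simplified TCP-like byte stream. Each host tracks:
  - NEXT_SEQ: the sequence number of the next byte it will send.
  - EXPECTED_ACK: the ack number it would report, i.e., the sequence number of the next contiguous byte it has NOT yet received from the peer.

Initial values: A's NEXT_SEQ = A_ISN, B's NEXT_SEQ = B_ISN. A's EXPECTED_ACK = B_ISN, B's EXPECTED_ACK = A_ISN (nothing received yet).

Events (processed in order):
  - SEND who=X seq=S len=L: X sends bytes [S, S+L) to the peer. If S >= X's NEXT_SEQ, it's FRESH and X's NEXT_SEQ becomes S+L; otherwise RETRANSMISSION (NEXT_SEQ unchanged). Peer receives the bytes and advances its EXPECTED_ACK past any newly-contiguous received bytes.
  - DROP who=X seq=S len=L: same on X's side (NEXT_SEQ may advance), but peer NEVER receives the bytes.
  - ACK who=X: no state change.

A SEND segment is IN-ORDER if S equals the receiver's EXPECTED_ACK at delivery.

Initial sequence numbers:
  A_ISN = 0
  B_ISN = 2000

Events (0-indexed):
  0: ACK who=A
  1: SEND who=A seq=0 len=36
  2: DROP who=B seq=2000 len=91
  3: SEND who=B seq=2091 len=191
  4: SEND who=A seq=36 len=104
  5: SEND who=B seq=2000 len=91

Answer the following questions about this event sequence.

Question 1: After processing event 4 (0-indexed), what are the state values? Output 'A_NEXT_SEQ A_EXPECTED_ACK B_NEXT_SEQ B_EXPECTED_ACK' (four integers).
After event 0: A_seq=0 A_ack=2000 B_seq=2000 B_ack=0
After event 1: A_seq=36 A_ack=2000 B_seq=2000 B_ack=36
After event 2: A_seq=36 A_ack=2000 B_seq=2091 B_ack=36
After event 3: A_seq=36 A_ack=2000 B_seq=2282 B_ack=36
After event 4: A_seq=140 A_ack=2000 B_seq=2282 B_ack=140

140 2000 2282 140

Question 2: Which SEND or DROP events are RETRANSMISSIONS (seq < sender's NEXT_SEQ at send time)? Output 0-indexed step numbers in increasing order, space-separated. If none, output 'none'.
Answer: 5

Derivation:
Step 1: SEND seq=0 -> fresh
Step 2: DROP seq=2000 -> fresh
Step 3: SEND seq=2091 -> fresh
Step 4: SEND seq=36 -> fresh
Step 5: SEND seq=2000 -> retransmit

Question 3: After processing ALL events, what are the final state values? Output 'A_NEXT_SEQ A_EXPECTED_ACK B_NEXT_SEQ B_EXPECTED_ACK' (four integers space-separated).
After event 0: A_seq=0 A_ack=2000 B_seq=2000 B_ack=0
After event 1: A_seq=36 A_ack=2000 B_seq=2000 B_ack=36
After event 2: A_seq=36 A_ack=2000 B_seq=2091 B_ack=36
After event 3: A_seq=36 A_ack=2000 B_seq=2282 B_ack=36
After event 4: A_seq=140 A_ack=2000 B_seq=2282 B_ack=140
After event 5: A_seq=140 A_ack=2282 B_seq=2282 B_ack=140

Answer: 140 2282 2282 140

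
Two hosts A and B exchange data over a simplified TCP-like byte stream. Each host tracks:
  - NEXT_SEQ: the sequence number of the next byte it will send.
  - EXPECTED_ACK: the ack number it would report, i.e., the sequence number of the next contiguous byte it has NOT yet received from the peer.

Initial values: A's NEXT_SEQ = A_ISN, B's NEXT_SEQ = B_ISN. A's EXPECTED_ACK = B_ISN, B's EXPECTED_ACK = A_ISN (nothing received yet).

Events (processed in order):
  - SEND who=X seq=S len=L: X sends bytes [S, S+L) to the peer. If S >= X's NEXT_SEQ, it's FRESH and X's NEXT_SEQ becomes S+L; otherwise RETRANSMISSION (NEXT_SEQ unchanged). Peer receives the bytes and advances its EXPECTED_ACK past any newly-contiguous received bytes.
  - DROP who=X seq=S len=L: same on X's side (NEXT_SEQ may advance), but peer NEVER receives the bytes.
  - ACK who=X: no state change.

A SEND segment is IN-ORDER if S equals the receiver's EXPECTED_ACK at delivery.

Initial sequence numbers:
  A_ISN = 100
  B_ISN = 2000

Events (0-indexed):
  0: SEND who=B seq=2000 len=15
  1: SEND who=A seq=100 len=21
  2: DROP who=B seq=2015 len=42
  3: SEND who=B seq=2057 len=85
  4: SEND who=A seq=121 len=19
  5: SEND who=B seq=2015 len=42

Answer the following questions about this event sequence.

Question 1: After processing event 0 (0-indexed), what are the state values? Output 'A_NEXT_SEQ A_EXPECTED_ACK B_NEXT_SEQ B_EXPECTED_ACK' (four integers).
After event 0: A_seq=100 A_ack=2015 B_seq=2015 B_ack=100

100 2015 2015 100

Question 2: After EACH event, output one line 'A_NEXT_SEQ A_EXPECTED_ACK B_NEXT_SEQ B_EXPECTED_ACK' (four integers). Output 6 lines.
100 2015 2015 100
121 2015 2015 121
121 2015 2057 121
121 2015 2142 121
140 2015 2142 140
140 2142 2142 140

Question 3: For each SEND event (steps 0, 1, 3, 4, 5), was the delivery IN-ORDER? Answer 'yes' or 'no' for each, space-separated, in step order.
Answer: yes yes no yes yes

Derivation:
Step 0: SEND seq=2000 -> in-order
Step 1: SEND seq=100 -> in-order
Step 3: SEND seq=2057 -> out-of-order
Step 4: SEND seq=121 -> in-order
Step 5: SEND seq=2015 -> in-order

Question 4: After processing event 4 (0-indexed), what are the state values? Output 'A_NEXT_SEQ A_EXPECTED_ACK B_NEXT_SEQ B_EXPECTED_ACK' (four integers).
After event 0: A_seq=100 A_ack=2015 B_seq=2015 B_ack=100
After event 1: A_seq=121 A_ack=2015 B_seq=2015 B_ack=121
After event 2: A_seq=121 A_ack=2015 B_seq=2057 B_ack=121
After event 3: A_seq=121 A_ack=2015 B_seq=2142 B_ack=121
After event 4: A_seq=140 A_ack=2015 B_seq=2142 B_ack=140

140 2015 2142 140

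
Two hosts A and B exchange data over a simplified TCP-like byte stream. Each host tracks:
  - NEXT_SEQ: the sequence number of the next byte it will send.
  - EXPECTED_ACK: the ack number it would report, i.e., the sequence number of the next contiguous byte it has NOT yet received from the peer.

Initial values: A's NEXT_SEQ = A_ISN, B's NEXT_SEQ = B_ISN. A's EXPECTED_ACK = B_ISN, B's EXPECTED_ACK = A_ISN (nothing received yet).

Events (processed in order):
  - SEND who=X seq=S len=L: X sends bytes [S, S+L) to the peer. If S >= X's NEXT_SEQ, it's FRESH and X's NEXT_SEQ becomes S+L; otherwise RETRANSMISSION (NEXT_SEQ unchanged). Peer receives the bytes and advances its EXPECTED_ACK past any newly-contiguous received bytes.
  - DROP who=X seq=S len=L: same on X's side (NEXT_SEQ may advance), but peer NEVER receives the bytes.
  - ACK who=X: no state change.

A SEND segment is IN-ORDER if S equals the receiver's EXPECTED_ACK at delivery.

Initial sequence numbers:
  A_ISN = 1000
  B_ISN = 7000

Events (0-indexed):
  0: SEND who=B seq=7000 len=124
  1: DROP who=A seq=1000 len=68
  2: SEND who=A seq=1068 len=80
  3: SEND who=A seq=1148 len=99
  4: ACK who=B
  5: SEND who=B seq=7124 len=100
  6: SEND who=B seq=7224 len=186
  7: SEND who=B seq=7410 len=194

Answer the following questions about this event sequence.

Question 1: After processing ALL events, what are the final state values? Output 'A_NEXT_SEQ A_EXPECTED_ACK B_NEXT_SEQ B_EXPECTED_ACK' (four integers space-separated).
After event 0: A_seq=1000 A_ack=7124 B_seq=7124 B_ack=1000
After event 1: A_seq=1068 A_ack=7124 B_seq=7124 B_ack=1000
After event 2: A_seq=1148 A_ack=7124 B_seq=7124 B_ack=1000
After event 3: A_seq=1247 A_ack=7124 B_seq=7124 B_ack=1000
After event 4: A_seq=1247 A_ack=7124 B_seq=7124 B_ack=1000
After event 5: A_seq=1247 A_ack=7224 B_seq=7224 B_ack=1000
After event 6: A_seq=1247 A_ack=7410 B_seq=7410 B_ack=1000
After event 7: A_seq=1247 A_ack=7604 B_seq=7604 B_ack=1000

Answer: 1247 7604 7604 1000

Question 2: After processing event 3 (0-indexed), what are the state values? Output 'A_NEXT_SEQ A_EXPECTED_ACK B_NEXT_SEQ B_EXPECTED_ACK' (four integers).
After event 0: A_seq=1000 A_ack=7124 B_seq=7124 B_ack=1000
After event 1: A_seq=1068 A_ack=7124 B_seq=7124 B_ack=1000
After event 2: A_seq=1148 A_ack=7124 B_seq=7124 B_ack=1000
After event 3: A_seq=1247 A_ack=7124 B_seq=7124 B_ack=1000

1247 7124 7124 1000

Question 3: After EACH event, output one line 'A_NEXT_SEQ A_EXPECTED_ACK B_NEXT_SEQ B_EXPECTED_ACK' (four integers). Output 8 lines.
1000 7124 7124 1000
1068 7124 7124 1000
1148 7124 7124 1000
1247 7124 7124 1000
1247 7124 7124 1000
1247 7224 7224 1000
1247 7410 7410 1000
1247 7604 7604 1000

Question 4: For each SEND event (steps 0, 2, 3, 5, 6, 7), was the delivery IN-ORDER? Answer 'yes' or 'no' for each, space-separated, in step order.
Answer: yes no no yes yes yes

Derivation:
Step 0: SEND seq=7000 -> in-order
Step 2: SEND seq=1068 -> out-of-order
Step 3: SEND seq=1148 -> out-of-order
Step 5: SEND seq=7124 -> in-order
Step 6: SEND seq=7224 -> in-order
Step 7: SEND seq=7410 -> in-order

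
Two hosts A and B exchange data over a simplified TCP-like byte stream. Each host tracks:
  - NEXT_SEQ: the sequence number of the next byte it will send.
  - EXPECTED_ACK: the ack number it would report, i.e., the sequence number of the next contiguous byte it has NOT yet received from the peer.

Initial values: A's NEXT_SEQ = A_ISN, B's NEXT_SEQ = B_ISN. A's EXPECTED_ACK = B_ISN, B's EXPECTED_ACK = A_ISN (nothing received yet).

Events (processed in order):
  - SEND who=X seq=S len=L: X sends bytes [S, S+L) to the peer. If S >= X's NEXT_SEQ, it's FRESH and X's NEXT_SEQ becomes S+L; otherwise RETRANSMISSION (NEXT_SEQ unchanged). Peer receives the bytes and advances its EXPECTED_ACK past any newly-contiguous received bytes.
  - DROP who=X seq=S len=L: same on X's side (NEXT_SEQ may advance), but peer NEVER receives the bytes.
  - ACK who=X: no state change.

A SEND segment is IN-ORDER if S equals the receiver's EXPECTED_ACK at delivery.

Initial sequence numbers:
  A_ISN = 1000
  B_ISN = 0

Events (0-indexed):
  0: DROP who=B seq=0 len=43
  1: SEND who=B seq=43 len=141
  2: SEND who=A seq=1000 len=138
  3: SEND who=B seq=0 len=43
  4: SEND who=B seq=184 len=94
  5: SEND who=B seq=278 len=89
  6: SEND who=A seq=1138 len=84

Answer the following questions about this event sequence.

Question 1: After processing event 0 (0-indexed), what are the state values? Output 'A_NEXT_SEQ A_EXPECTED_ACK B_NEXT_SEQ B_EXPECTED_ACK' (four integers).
After event 0: A_seq=1000 A_ack=0 B_seq=43 B_ack=1000

1000 0 43 1000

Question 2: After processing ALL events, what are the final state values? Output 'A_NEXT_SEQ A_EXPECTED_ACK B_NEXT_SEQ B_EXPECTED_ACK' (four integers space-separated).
After event 0: A_seq=1000 A_ack=0 B_seq=43 B_ack=1000
After event 1: A_seq=1000 A_ack=0 B_seq=184 B_ack=1000
After event 2: A_seq=1138 A_ack=0 B_seq=184 B_ack=1138
After event 3: A_seq=1138 A_ack=184 B_seq=184 B_ack=1138
After event 4: A_seq=1138 A_ack=278 B_seq=278 B_ack=1138
After event 5: A_seq=1138 A_ack=367 B_seq=367 B_ack=1138
After event 6: A_seq=1222 A_ack=367 B_seq=367 B_ack=1222

Answer: 1222 367 367 1222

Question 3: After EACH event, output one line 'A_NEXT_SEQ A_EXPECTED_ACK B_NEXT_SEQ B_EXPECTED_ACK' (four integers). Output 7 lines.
1000 0 43 1000
1000 0 184 1000
1138 0 184 1138
1138 184 184 1138
1138 278 278 1138
1138 367 367 1138
1222 367 367 1222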